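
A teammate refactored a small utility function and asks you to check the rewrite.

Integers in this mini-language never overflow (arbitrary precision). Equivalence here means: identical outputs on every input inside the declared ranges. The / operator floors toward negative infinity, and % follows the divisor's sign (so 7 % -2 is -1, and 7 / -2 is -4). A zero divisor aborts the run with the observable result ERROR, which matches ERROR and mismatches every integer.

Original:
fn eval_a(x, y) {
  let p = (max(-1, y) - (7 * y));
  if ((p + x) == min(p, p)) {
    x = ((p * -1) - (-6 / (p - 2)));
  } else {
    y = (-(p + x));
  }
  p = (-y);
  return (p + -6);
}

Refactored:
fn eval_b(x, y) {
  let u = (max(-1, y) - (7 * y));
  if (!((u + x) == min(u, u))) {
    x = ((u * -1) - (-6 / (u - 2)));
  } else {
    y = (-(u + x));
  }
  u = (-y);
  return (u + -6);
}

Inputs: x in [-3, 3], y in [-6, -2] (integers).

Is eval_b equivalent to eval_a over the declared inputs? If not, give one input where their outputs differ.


Evaluate both at x=-3, y=-6.
eval_a: p=41, then ((p + x) == min(p, p)) is false, then y=-38, then p=38, then returns 32
eval_b: u=41, then (!((u + x) == min(u, u))) is true, then x=-40, then u=6, then returns 0
32 against 0: the behavior changed.
verdict: not equivalent; witness: x=-3, y=-6


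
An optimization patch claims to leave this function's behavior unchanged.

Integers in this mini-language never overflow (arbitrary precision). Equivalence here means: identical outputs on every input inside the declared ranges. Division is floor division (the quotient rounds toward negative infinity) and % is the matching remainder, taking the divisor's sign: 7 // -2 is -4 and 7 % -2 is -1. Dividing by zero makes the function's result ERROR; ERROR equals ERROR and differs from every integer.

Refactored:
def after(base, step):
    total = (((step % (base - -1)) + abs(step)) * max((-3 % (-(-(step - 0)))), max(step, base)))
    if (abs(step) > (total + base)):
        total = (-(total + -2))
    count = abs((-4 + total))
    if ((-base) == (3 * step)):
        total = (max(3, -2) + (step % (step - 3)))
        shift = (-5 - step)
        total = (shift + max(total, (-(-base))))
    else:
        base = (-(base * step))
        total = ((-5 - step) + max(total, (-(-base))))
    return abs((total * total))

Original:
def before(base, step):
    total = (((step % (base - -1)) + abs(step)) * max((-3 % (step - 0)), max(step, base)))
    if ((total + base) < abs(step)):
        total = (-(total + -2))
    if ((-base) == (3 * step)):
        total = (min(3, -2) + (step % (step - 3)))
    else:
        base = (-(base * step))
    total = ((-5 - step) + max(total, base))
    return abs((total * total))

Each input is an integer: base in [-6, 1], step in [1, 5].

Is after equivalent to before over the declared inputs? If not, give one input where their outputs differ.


Consider the input base=-6, step=2.
before: total=-2, then ((total + base) < abs(step)) is true, then total=4, then ((-base) == (3 * step)) is true, then total=-2, then total=-9, then returns 81
after: total=-2, then (abs(step) > (total + base)) is true, then total=4, then count=0, then ((-base) == (3 * step)) is true, then total=3, then shift=-7, then total=-4, then returns 16
81 against 16: the behavior changed.
verdict: not equivalent; witness: base=-6, step=2


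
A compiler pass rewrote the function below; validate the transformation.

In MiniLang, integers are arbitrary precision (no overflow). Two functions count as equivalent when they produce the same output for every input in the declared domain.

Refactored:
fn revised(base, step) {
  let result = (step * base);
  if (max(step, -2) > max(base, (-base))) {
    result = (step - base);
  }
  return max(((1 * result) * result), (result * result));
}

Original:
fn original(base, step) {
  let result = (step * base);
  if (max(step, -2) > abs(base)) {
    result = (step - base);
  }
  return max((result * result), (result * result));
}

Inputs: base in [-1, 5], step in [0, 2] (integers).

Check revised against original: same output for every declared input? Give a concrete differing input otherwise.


Equivalent — the differences include constant usage differs, arithmetic usage differs, min/max/abs usage differs, yet no declared input distinguishes the two.
As a probe, take base=2, step=1: original runs result := 2 | (max(step, -2) > abs(base)): false | result 4; revised runs result := 2 | (max(step, -2) > max(base, (-base))): false | result 4; both end at 4.
Sweeping the whole domain (21 inputs) finds no disagreement.
verdict: equivalent


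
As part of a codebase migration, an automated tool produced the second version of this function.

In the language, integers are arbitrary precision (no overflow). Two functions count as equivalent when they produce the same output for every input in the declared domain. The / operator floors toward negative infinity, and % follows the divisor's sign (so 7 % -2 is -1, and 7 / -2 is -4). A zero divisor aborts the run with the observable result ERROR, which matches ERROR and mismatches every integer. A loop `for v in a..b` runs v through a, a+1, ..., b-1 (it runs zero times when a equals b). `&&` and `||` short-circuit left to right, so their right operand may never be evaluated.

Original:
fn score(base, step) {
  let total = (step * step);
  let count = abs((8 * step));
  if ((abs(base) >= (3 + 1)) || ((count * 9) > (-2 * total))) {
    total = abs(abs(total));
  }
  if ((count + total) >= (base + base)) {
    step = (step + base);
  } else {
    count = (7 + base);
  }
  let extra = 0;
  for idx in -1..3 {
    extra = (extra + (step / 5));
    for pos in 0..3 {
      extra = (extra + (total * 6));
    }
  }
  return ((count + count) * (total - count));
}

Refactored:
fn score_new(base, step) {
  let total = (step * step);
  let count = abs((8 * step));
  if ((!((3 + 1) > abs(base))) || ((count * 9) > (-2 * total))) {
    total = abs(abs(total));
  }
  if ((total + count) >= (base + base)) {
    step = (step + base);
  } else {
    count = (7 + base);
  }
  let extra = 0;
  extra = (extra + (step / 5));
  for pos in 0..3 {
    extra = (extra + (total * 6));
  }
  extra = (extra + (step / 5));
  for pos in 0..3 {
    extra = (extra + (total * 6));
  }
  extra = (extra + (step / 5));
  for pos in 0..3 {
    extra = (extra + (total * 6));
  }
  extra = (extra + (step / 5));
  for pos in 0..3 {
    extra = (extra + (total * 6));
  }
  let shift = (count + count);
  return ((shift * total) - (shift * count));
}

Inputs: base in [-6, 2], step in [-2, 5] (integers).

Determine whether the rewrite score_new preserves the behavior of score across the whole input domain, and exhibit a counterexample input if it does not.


The two are interchangeable: local variable names differ, and loop structure differs, and boolean connective usage differs, and arithmetic usage differs, and statement counts differ, and comparison usage differs, and constant usage differs, and every declared input agrees.
Tracing base=-1, step=5: score: total becomes 25; next count becomes 40; next ((abs(base) >= (3 + 1)) || ((count * 9) > (-2 * total))) evaluates to true; next total becomes 25; next ((count + total) >= (base + base)) evaluates to true; next step becomes 4; next extra becomes 0; next at idx=-1:; next extra becomes 0; next at pos=0:; next extra becomes 150; next at pos=1:; next extra becomes 300; next at pos=2:; next extra becomes 450; next at idx=0:; next extra becomes 450; next at pos=0:; next extra becomes 600; next at pos=1:; next extra becomes 750; next at pos=2:; next extra becomes 900; next at idx=1:; next extra becomes 900; next at pos=0:; next extra becomes 1050; next at pos=1:; next extra becomes 1200; next at pos=2:; next extra becomes 1350; next at idx=2:; next extra becomes 1350; next at pos=0:; next extra becomes 1500; next at pos=1:; next extra becomes 1650; next at pos=2:; next extra becomes 1800; next final value -1200 | score_new: total becomes 25; next count becomes 40; next ((!((3 + 1) > abs(base))) || ((count * 9) > (-2 * total))) evaluates to true; next total becomes 25; next ((total + count) >= (base + base)) evaluates to true; next step becomes 4; next extra becomes 0; next extra becomes 0; next at pos=0:; next extra becomes 150; next at pos=1:; next extra becomes 300; next at pos=2:; next extra becomes 450; next extra becomes 450; next at pos=0:; next extra becomes 600; next at pos=1:; next extra becomes 750; next at pos=2:; next extra becomes 900; next extra becomes 900; next at pos=0:; next extra becomes 1050; next at pos=1:; next extra becomes 1200; next at pos=2:; next extra becomes 1350; next extra becomes 1350; next at pos=0:; next extra becomes 1500; next at pos=1:; next extra becomes 1650; next at pos=2:; next extra becomes 1800; next shift becomes 80; next final value -1200 — matching result -1200.
An exhaustive pass over the 72 declared inputs shows identical outputs.
verdict: equivalent


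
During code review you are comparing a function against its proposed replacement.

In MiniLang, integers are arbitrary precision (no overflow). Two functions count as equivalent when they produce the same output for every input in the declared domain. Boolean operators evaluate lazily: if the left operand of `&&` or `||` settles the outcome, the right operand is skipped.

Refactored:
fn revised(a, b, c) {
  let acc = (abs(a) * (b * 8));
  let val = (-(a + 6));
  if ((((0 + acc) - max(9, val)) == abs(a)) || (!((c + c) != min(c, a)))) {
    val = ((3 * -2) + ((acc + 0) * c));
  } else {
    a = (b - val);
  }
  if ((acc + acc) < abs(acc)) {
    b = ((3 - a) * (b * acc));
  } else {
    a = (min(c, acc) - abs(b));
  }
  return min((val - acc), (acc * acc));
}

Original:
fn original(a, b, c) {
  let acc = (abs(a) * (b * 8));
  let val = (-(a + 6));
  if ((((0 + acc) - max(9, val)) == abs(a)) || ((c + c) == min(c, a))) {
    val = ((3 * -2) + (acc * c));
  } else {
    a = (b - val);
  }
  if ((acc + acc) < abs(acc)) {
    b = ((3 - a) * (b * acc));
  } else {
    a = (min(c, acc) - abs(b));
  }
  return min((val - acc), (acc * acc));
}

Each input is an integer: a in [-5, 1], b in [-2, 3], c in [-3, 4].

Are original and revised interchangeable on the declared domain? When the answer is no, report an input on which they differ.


Equivalent — the differences include arithmetic usage differs; also boolean connective usage differs; also comparison usage differs; also constant usage differs, yet no declared input distinguishes the two.
Spot check at a=0, b=2, c=3 — original: acc = 0; val = -6; ((((0 + acc) - max(9, val)) == abs(a)) || ((c + c) == min(c, a))) -> false; a = 8; ((acc + acc) < abs(acc)) -> false; a = -2; return -6. revised: acc = 0; val = -6; ((((0 + acc) - max(9, val)) == abs(a)) || (!((c + c) != min(c, a)))) -> false; a = 8; ((acc + acc) < abs(acc)) -> false; a = -2; return -6. Both give -6.
An exhaustive pass over the 336 declared inputs shows identical outputs.
verdict: equivalent


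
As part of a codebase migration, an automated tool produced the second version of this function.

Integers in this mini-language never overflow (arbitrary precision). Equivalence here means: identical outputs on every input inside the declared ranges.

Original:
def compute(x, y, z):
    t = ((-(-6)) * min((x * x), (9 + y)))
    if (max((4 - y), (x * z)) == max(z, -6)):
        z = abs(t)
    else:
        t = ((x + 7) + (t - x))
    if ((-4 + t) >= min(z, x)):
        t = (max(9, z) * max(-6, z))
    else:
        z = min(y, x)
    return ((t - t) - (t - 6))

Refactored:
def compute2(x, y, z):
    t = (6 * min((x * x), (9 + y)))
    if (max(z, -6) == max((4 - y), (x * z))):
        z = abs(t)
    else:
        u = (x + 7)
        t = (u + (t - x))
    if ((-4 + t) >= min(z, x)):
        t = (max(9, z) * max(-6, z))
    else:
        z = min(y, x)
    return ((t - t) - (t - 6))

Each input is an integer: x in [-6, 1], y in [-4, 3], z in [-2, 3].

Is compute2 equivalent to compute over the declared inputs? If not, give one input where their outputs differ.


Differences: local variable names differ, and statement counts differ — yet all 384 inputs agree.
verdict: equivalent


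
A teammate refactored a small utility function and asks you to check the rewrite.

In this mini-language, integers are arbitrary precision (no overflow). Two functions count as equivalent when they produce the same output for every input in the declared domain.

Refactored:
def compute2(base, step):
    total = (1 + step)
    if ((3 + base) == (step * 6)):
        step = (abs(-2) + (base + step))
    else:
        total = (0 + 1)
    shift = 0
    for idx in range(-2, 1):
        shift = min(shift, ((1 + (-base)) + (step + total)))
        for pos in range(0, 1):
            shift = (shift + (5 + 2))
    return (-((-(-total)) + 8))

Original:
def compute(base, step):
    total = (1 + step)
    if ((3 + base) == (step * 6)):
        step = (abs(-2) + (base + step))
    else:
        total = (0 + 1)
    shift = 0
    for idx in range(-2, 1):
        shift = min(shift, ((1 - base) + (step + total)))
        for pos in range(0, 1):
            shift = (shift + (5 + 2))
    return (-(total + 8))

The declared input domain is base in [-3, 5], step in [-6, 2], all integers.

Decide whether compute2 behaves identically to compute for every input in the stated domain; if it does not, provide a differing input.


Side by side, the visible changes include: arithmetic usage differs.
Spot check at base=-3, step=-2 — compute: total=-1, then ((3 + base) == (step * 6)) is false, then total=1, then shift=0, then (idx=-2), then shift=0, then (pos=0), then shift=7, then (idx=-1), then shift=3, then (pos=0), then shift=10, then (idx=0), then shift=3, then (pos=0), then shift=10, then returns -9. compute2: total=-1, then ((3 + base) == (step * 6)) is false, then total=1, then shift=0, then (idx=-2), then shift=0, then (pos=0), then shift=7, then (idx=-1), then shift=3, then (pos=0), then shift=10, then (idx=0), then shift=3, then (pos=0), then shift=10, then returns -9. Both give -9.
An exhaustive pass over the 81 declared inputs shows identical outputs.
verdict: equivalent


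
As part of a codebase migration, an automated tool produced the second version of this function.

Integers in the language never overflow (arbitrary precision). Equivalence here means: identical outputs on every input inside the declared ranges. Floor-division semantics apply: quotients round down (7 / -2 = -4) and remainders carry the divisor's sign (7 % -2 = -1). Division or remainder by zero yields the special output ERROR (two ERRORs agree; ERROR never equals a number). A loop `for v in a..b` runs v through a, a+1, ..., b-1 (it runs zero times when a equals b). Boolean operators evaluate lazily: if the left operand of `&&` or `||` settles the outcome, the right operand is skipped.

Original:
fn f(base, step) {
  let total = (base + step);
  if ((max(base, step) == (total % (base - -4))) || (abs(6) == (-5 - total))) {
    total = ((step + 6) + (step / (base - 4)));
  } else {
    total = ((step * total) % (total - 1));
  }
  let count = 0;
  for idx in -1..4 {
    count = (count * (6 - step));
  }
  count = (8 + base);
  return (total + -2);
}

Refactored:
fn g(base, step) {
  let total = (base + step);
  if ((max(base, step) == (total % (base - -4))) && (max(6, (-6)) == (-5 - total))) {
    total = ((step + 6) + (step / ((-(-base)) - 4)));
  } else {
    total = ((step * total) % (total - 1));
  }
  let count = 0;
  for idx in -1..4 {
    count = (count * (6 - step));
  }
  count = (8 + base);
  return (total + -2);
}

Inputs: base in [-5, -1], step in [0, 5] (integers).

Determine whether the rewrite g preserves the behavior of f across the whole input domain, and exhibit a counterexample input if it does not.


There is a counterexample at base=-5, step=0: 4 on one side, -2 on the other.
f: total = -5; ((max(base, step) == (total % (base - -4))) || (abs(6) == (-5 - total))) -> true; total = 6; count = 0; [idx=-1]; count = 0; [idx=0]; count = 0; [idx=1]; count = 0; [idx=2]; count = 0; [idx=3]; count = 0; count = 3; return 4
g: total = -5; ((max(base, step) == (total % (base - -4))) && (max(6, (-6)) == (-5 - total))) -> false; total = 0; count = 0; [idx=-1]; count = 0; [idx=0]; count = 0; [idx=1]; count = 0; [idx=2]; count = 0; [idx=3]; count = 0; count = 3; return -2
verdict: not equivalent; witness: base=-5, step=0


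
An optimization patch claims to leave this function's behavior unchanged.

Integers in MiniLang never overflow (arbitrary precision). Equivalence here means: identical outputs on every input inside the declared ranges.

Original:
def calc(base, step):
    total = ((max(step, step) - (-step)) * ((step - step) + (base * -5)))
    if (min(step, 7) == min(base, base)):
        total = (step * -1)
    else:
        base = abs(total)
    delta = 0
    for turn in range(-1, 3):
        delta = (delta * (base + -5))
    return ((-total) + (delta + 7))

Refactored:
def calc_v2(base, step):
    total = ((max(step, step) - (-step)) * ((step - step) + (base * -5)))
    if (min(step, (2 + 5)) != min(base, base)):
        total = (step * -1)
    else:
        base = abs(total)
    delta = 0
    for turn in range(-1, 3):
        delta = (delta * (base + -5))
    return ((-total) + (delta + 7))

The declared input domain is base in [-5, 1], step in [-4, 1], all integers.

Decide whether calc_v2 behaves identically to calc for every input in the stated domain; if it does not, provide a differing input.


Run the pair on base=-5, step=-4.
calc: total = -200; (min(step, 7) == min(base, base)) -> false; base = 200; delta = 0; [turn=-1]; delta = 0; [turn=0]; delta = 0; [turn=1]; delta = 0; [turn=2]; delta = 0; return 207
calc_v2: total = -200; (min(step, (2 + 5)) != min(base, base)) -> true; total = 4; delta = 0; [turn=-1]; delta = 0; [turn=0]; delta = 0; [turn=1]; delta = 0; [turn=2]; delta = 0; return 3
207 != 3, so the rewrite changes behavior.
verdict: not equivalent; witness: base=-5, step=-4


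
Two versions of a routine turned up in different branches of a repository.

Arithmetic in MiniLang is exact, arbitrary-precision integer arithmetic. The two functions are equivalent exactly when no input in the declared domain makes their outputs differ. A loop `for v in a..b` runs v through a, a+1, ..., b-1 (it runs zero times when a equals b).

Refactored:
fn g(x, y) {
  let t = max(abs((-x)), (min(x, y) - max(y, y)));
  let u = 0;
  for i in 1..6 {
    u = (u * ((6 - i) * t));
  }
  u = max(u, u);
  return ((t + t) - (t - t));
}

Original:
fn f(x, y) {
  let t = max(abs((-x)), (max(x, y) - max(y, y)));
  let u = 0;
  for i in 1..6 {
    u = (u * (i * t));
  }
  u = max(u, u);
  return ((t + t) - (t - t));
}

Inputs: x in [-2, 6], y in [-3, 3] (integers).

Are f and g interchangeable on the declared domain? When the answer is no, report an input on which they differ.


There is a counterexample at x=-1, y=-3: 4 on one side, 2 on the other.
f: t=2, then u=0, then (i=1), then u=0, then (i=2), then u=0, then (i=3), then u=0, then (i=4), then u=0, then (i=5), then u=0, then u=0, then returns 4
g: t=1, then u=0, then (i=1), then u=0, then (i=2), then u=0, then (i=3), then u=0, then (i=4), then u=0, then (i=5), then u=0, then u=0, then returns 2
verdict: not equivalent; witness: x=-1, y=-3


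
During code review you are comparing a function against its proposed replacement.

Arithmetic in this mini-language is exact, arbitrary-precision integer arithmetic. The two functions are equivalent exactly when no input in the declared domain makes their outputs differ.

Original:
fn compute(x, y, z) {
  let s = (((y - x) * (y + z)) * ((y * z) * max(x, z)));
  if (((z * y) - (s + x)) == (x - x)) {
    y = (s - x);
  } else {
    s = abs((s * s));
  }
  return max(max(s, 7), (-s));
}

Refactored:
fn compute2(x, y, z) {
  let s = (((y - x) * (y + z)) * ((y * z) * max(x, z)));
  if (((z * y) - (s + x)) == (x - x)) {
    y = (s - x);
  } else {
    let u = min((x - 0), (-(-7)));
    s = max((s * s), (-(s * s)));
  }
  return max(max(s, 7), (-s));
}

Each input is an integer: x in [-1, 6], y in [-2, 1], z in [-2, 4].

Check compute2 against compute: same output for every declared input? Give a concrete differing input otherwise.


Whatever the rewrite altered, no input in the stated domain can expose a difference; all 224 inputs agree.
verdict: equivalent


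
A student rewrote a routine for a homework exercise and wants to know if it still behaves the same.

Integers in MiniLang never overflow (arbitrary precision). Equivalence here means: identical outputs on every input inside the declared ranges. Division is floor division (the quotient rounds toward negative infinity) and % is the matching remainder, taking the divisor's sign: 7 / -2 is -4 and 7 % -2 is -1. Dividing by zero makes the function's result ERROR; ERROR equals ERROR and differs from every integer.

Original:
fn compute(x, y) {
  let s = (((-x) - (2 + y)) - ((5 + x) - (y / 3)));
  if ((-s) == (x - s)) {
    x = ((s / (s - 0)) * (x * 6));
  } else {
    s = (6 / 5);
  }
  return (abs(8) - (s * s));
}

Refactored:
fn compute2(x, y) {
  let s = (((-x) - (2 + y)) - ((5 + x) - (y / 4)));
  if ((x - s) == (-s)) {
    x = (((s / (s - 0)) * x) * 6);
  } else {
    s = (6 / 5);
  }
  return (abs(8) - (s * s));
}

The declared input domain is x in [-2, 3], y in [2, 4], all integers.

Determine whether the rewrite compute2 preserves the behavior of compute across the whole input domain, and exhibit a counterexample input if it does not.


These are not equivalent — on x=0, y=3 the outputs split (-73 vs -92).
compute: s=-9, then ((-s) == (x - s)) is true, then x=0, then returns -73
compute2: s=-10, then ((x - s) == (-s)) is true, then x=0, then returns -92
verdict: not equivalent; witness: x=0, y=3


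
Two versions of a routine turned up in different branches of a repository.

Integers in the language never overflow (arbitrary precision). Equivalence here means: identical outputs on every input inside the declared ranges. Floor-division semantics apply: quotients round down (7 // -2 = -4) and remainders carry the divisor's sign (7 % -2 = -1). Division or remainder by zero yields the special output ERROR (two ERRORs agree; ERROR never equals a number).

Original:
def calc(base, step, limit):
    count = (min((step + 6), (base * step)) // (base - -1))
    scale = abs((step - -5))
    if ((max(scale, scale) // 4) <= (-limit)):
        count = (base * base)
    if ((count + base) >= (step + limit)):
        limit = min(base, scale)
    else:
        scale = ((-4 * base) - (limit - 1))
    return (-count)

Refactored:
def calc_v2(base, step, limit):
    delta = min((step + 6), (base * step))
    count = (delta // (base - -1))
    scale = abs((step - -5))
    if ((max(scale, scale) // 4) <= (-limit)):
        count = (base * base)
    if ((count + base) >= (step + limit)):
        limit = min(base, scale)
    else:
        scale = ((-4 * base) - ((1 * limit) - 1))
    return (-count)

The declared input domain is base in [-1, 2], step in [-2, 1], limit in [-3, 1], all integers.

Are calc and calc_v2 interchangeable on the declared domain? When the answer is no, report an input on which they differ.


Comparing the listings, the differences include: arithmetic usage differs; constant usage differs; statement counts differ; local variable names differ.
Tracing base=-1, step=0, limit=-3: calc: division by zero -> ERROR | calc_v2: delta = 0; division by zero -> ERROR — matching result ERROR.
Across all 80 domain points the two functions coincide.
verdict: equivalent


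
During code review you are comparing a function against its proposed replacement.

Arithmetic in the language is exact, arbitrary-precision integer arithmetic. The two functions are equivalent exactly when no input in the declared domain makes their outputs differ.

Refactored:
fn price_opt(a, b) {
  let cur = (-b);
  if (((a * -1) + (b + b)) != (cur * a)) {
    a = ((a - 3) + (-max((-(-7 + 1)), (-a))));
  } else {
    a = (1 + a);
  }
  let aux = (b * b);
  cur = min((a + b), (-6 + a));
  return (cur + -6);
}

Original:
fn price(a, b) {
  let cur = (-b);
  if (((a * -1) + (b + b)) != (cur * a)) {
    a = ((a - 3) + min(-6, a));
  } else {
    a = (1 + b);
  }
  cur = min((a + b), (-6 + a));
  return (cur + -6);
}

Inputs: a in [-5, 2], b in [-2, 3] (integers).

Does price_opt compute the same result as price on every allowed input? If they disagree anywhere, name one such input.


Evaluate both at a=-4, b=2.
price: cur becomes -2; next (((a * -1) + (b + b)) != (cur * a)) evaluates to false; next a becomes 3; next cur becomes -3; next final value -9
price_opt: cur becomes -2; next (((a * -1) + (b + b)) != (cur * a)) evaluates to false; next a becomes -3; next aux becomes 4; next cur becomes -9; next final value -15
-9 and -15 differ, so these are not the same function on this domain.
verdict: not equivalent; witness: a=-4, b=2


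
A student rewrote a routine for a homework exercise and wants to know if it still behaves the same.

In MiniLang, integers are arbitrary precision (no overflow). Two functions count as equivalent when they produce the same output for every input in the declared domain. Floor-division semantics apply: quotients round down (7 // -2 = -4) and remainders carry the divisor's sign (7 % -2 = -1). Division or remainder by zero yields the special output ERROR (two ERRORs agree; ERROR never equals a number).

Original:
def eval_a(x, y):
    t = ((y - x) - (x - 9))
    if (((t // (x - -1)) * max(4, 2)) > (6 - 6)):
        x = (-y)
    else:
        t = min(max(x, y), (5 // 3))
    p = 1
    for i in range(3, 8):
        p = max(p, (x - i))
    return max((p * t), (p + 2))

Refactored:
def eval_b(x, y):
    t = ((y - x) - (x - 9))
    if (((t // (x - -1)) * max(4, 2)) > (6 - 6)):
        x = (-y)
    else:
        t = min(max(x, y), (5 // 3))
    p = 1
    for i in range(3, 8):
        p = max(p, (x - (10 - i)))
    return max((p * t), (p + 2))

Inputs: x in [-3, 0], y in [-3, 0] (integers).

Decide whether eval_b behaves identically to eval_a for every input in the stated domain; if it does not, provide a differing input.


The two versions differ — the changes include arithmetic usage differs, constant usage differs.
Tracing x=-1, y=-3: eval_a: t := 8 | divide-by-zero, output ERROR | eval_b: t := 8 | divide-by-zero, output ERROR — matching result ERROR.
Every one of the 16 inputs gives matching results.
verdict: equivalent


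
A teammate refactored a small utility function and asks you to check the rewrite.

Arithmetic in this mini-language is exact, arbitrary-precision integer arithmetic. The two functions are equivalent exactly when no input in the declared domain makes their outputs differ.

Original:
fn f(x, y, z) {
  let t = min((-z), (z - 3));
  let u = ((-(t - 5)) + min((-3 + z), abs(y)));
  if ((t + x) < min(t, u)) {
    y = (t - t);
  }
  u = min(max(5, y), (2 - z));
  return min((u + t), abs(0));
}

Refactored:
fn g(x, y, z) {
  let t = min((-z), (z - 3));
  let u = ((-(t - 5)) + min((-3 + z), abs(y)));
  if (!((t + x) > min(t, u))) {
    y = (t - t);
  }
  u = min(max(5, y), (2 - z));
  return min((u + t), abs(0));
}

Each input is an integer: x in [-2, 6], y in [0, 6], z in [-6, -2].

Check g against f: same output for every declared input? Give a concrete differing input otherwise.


The rewrite breaks on x=0, y=6, z=-6, where the results are -3 and -4.
f: t = -9; u = 5; ((t + x) < min(t, u)) -> false; u = 6; return -3
g: t = -9; u = 5; (!((t + x) > min(t, u))) -> true; y = 0; u = 5; return -4
verdict: not equivalent; witness: x=0, y=6, z=-6


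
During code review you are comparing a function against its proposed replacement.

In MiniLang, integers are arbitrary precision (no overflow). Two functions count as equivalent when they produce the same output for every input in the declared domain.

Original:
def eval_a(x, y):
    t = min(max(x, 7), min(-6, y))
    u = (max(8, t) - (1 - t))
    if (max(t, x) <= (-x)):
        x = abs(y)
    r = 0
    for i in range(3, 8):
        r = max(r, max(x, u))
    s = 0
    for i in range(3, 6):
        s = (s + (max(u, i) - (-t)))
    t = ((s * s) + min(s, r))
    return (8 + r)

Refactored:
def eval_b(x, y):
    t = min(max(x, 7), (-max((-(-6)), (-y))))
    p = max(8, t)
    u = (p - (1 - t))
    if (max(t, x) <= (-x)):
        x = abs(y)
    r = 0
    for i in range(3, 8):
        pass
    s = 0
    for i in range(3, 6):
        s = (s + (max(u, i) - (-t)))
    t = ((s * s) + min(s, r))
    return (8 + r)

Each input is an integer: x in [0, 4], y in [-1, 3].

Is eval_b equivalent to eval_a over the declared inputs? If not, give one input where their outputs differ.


At x=0, y=-1: eval_a gives 9, eval_b gives 8.
verdict: not equivalent; witness: x=0, y=-1


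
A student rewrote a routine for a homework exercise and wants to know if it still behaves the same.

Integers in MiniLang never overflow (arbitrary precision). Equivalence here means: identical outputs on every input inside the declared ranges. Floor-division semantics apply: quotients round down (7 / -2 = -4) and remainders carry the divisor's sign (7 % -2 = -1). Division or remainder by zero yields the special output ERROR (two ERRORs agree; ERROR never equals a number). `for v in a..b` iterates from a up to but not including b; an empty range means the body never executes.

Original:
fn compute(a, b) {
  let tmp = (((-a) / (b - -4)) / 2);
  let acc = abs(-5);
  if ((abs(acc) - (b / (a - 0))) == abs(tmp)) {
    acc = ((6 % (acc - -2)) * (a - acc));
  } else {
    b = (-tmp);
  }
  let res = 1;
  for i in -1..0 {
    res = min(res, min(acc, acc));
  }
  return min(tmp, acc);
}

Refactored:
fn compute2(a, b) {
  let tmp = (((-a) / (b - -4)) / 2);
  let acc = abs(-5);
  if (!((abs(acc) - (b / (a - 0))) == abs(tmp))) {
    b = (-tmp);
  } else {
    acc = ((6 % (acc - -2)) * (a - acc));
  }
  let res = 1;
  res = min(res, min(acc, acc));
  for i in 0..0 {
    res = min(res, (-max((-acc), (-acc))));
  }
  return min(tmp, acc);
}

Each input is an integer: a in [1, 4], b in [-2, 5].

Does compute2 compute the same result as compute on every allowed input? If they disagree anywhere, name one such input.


Differences: statement counts differ, boolean connective usage differs, loop structure differs, min/max/abs usage differs — yet all 32 inputs agree.
verdict: equivalent


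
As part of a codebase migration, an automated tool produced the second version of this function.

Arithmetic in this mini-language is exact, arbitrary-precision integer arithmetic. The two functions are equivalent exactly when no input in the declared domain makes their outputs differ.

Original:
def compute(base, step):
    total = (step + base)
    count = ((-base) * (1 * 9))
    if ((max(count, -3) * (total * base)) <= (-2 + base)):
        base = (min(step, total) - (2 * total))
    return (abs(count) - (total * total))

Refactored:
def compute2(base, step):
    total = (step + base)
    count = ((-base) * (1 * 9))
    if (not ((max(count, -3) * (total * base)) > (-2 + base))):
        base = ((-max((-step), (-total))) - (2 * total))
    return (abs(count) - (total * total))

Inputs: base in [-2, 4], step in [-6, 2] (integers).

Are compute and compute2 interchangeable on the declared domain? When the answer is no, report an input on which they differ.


Although boolean connective usage differs, plus comparison usage differs, plus min/max/abs usage differs, 63/63 inputs agree.
verdict: equivalent


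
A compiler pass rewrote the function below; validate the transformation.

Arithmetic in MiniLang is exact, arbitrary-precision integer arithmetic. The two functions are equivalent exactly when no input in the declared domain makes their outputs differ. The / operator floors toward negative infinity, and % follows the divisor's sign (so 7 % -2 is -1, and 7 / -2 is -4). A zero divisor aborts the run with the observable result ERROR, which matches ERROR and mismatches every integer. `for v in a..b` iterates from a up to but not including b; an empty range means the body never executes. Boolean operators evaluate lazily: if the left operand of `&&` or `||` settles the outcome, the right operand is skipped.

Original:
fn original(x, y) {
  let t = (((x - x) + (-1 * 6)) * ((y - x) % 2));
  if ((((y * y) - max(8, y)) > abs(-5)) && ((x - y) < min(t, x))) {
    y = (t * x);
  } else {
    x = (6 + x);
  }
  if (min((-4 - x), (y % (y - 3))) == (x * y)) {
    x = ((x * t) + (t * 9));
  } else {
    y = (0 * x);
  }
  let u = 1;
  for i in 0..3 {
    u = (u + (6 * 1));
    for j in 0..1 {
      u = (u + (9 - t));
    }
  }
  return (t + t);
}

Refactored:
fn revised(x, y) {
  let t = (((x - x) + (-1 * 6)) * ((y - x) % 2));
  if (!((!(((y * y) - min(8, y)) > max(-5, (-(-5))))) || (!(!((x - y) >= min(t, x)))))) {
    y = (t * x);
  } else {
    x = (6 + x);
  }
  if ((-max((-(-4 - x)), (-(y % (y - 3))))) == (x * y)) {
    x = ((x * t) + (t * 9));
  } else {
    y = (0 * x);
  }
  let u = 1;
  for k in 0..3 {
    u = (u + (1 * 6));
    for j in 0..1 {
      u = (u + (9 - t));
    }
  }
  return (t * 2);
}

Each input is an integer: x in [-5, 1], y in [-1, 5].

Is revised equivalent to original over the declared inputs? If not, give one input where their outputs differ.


At x=-5, y=3: original gives ERROR, revised gives 0.
verdict: not equivalent; witness: x=-5, y=3


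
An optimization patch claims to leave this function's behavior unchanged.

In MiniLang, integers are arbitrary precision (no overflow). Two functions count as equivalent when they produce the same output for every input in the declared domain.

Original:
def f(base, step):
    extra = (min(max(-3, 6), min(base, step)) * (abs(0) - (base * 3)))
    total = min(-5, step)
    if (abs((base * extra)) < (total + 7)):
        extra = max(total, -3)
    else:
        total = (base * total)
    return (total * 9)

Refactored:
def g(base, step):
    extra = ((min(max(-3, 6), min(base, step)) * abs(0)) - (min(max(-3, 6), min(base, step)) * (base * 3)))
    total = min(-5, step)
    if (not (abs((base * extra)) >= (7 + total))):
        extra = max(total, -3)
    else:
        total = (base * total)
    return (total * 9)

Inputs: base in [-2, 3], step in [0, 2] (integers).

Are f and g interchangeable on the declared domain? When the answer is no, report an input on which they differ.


The two versions differ — the changes include constant usage differs, plus boolean connective usage differs, plus arithmetic usage differs, plus min/max/abs usage differs, plus comparison usage differs.
One worked example (base=-1, step=1) — f: extra becomes -3; next total becomes -5; next (abs((base * extra)) < (total + 7)) evaluates to false; next total becomes 5; next final value 45; g: extra becomes -3; next total becomes -5; next (not (abs((base * extra)) >= (7 + total))) evaluates to false; next total becomes 5; next final value 45; agreement on 45.
Every one of the 18 inputs gives matching results.
verdict: equivalent


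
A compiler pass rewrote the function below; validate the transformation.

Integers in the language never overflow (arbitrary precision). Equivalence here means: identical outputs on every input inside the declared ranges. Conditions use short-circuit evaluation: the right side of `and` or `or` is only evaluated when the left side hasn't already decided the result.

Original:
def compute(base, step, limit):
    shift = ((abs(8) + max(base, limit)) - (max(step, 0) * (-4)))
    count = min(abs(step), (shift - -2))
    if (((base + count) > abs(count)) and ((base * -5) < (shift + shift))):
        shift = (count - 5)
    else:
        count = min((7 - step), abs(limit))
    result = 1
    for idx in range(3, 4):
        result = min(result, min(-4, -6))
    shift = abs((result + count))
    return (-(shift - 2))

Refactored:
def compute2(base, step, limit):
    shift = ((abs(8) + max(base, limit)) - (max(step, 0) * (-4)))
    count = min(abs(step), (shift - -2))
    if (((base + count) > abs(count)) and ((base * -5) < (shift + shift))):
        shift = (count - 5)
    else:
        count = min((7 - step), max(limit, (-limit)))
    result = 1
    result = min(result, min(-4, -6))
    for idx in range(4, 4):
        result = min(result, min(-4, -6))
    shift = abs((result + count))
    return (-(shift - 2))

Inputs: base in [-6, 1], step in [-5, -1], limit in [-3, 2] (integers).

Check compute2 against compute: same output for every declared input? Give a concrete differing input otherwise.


This is a faithful refactor — min/max/abs usage differs; also loop structure differs; also constant usage differs; also statement counts differ, but the computed results match everywhere.
Spot check at base=-6, step=-1, limit=2 — compute: shift := 10 | count := 1 | (((base + count) > abs(count)) and ((base * -5) < (shift + shift))): false | count := 2 | result := 1 | iter idx=3: | result := -6 | shift := 4 | result -2. compute2: shift := 10 | count := 1 | (((base + count) > abs(count)) and ((base * -5) < (shift + shift))): false | count := 2 | result := 1 | result := -6 | loop over idx: empty range | shift := 4 | result -2. Both give -2.
Checked all 240 inputs in the declared domain: the outputs agree on every one.
verdict: equivalent


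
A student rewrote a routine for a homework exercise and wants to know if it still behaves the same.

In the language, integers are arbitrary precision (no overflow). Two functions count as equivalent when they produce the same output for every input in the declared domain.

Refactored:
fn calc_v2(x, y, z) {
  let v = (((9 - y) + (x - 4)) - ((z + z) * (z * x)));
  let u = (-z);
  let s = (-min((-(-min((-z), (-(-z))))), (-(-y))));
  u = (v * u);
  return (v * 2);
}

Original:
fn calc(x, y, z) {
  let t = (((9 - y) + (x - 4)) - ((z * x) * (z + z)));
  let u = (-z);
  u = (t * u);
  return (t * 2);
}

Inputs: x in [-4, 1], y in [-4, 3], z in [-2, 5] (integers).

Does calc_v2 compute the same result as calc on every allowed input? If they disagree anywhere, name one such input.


Differences: local variable names differ; statement counts differ; min/max/abs usage differs — yet all 384 inputs agree.
verdict: equivalent


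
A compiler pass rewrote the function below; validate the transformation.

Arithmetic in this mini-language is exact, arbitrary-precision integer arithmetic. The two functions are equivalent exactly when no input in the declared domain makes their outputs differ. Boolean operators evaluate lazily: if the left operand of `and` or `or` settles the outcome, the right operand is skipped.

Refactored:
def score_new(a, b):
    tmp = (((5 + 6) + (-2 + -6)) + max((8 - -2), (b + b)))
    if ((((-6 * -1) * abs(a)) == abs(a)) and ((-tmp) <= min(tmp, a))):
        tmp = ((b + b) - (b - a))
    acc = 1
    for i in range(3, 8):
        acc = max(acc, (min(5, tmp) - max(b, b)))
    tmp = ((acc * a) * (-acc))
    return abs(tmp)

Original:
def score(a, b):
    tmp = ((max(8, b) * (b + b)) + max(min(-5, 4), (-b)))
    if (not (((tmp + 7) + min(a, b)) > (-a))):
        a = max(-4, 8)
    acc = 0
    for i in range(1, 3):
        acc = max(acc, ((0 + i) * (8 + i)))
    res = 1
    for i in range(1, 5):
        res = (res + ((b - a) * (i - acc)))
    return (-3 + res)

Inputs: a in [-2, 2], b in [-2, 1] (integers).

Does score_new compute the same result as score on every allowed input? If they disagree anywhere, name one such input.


Not equivalent: a=-2, b=-2 separates them (698 vs 98).
score: tmp=-30, then (not (((tmp + 7) + min(a, b)) > (-a))) is true, then a=8, then acc=0, then (i=1), then acc=9, then (i=2), then acc=20, then res=1, then (i=1), then res=191, then (i=2), then res=371, then (i=3), then res=541, then (i=4), then res=701, then returns 698
score_new: tmp=13, then ((((-6 * -1) * abs(a)) == abs(a)) and ((-tmp) <= min(tmp, a))) is false, then acc=1, then (i=3), then acc=7, then (i=4), then acc=7, then (i=5), then acc=7, then (i=6), then acc=7, then (i=7), then acc=7, then tmp=98, then returns 98
verdict: not equivalent; witness: a=-2, b=-2


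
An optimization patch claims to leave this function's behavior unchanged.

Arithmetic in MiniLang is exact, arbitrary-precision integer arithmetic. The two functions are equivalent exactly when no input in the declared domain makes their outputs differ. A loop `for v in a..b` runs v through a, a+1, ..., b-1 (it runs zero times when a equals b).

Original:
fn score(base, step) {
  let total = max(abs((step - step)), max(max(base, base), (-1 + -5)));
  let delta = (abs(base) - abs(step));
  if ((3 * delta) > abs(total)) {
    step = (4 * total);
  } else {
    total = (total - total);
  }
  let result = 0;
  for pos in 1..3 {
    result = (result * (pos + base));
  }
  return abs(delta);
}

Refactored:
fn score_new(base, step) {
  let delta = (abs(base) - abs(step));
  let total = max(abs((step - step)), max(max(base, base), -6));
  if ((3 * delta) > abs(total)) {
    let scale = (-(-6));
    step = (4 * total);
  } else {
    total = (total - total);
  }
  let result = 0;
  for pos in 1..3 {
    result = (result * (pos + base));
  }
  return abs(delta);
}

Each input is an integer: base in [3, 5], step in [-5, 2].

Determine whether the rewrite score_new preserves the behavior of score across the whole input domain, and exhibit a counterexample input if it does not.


The two versions differ — the changes include constant usage differs; arithmetic usage differs; local variable names differ; statement counts differ.
Tracing base=5, step=-5: score: total := 5 | delta := 0 | ((3 * delta) > abs(total)): false | total := 0 | result := 0 | iter pos=1: | result := 0 | iter pos=2: | result := 0 | result 0 | score_new: delta := 0 | total := 5 | ((3 * delta) > abs(total)): false | total := 0 | result := 0 | iter pos=1: | result := 0 | iter pos=2: | result := 0 | result 0 — matching result 0.
Sweeping the whole domain (24 inputs) finds no disagreement.
verdict: equivalent
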